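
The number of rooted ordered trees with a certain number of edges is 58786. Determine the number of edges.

11

Rooted ordered trees with n edges are counted by C_n. Since C_11 = 58786, the index is 11.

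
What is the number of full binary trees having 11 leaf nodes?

Full binary trees with 11 leaves have 11−1 = 10 internal nodes, so there are C_10 of them.
C_10 = C(20,10)/11 = 184756/11 = 16796.

16796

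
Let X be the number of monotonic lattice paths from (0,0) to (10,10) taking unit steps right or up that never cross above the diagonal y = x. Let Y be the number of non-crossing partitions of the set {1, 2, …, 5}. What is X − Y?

16754

Monotone paths in an n×n grid that stay weakly below the diagonal are counted by C_n; here n = 10. So X = C_10 = 16796.
Non-crossing partitions of an n-element set are counted by C_n; here n = 5. So Y = C_5 = 42.
X − Y = 16796 − 42 = 16754.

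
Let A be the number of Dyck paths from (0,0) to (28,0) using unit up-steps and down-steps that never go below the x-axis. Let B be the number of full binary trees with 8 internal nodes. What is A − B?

Dyck paths of semilength n (length 2n) are counted by C_n; here n = 14. So A = C_14 = 2674440.
Full binary trees with n internal nodes are counted by C_n; here n = 8. So B = C_8 = 1430.
A − B = 2674440 − 1430 = 2673010.

2673010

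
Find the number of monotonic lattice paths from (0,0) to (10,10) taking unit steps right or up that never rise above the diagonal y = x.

16796

Sub-diagonal monotone paths from (0,0) to (10,10) biject with Dyck paths of semilength 10, giving C_10.
C_10 = C_9 · 2(2·9+1)/(9+2) = 4862 · 38/11 = 16796.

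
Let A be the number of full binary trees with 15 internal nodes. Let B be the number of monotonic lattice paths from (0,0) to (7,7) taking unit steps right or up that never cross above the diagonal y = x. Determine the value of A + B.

9695274

Full binary trees with n internal nodes are counted by C_n; here n = 15. So A = C_15 = 9694845.
Monotone paths in an n×n grid that stay weakly below the diagonal are counted by C_n; here n = 7. So B = C_7 = 429.
A + B = 9694845 + 429 = 9695274.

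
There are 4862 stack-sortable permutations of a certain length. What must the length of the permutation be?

9

Stack-sortable permutations of [n] are counted by C_n, and C_9 = 4862.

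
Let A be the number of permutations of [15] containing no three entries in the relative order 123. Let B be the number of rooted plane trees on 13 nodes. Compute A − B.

Permutations of [n] avoiding any single length-3 pattern are counted by C_n; here n = 15. So A = C_15 = 9694845.
A rooted plane tree on 13 nodes has 12 edges, and such trees are counted by C_12. So B = C_12 = 208012.
A − B = 9694845 − 208012 = 9486833.

9486833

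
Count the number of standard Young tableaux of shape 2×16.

Standard Young tableaux of shape 2×n are counted by C_n; here n = 16.
C_16 = C_15 · 2(2·15+1)/(15+2) = 9694845 · 62/17 = 35357670.

35357670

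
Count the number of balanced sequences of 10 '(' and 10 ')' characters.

16796

Balanced strings of n pairs of brackets are counted by C_n; here n = 10.
C_10 = C_9 · 2(2·9+1)/(9+2) = 4862 · 38/11 = 16796.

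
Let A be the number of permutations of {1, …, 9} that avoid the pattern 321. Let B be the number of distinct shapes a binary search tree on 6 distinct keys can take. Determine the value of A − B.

4730

For any fixed pattern of length 3, the pattern-avoiding permutations of [9] number C_9. So A = C_9 = 4862.
There are C_n binary search tree shapes on n keys; with n = 6 that is C_6. So B = C_6 = 132.
A − B = 4862 − 132 = 4730.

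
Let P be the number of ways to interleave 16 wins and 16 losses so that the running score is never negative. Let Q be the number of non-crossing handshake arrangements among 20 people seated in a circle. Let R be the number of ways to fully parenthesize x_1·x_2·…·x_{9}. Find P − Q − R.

35339444

Ballot sequences with n votes each where one side never trails are Dyck words, counted by C_n; here n = 16. So P = C_16 = 35357670.
Non-crossing handshake pairings of 2n people are counted by C_n; 20 people gives n = 10. So Q = C_10 = 16796.
Ways to associate a product of 9 factors correspond to binary trees on 9 leaves, so the count is C_8. So R = C_8 = 1430.
P − Q − R = 35357670 − 16796 − 1430 = 35339444.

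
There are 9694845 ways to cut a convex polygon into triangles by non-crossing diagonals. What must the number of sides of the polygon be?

Triangulations of a convex m-gon are counted by C_{m−2}. Since C_15 = 9694845, the index is 15.
So m − 2 = 15, giving m = 17 sides.

17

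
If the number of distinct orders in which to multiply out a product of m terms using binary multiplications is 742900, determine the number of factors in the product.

14

Parenthesizations of m factors are counted by C_{m−1}; 742900 = C_13.
So the index is 13, and the number of factors is 13 + 1 = 14.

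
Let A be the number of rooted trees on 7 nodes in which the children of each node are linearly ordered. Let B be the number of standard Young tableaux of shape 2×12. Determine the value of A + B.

A rooted plane tree on 7 nodes has 6 edges, and such trees are counted by C_6. So A = C_6 = 132.
By the hook-length formula (or a Dyck-path bijection), SYT of shape 2×12 number C_12. So B = C_12 = 208012.
A + B = 132 + 208012 = 208144.

208144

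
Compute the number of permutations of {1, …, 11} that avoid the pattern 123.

58786

Permutations of [n] avoiding any single length-3 pattern are counted by C_n; here n = 11.
C_11 = 58786.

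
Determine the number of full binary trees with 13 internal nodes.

742900

Full binary trees with n internal nodes are counted by C_n; here n = 13.
C_13 = 742900.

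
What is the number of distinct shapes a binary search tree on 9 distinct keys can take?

4862

There are C_n binary search tree shapes on n keys; with n = 9 that is C_9.
C_9 = C(18,9)/10 = 48620/10 = 4862.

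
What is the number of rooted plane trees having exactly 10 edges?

16796

A rooted plane tree with 10 edges has 11 nodes, and the count is C_10.
C_10 = 16796.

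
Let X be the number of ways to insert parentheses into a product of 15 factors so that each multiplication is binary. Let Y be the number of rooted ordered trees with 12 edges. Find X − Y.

Ways to associate a product of 15 factors correspond to binary trees on 15 leaves, so the count is C_14. So X = C_14 = 2674440.
A rooted plane tree with 12 edges has 13 nodes, and the count is C_12. So Y = C_12 = 208012.
X − Y = 2674440 − 208012 = 2466428.

2466428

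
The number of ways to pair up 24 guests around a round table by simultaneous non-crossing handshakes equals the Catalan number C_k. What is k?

12

Non-crossing handshake pairings of 2n people are counted by C_n; 24 people gives n = 12.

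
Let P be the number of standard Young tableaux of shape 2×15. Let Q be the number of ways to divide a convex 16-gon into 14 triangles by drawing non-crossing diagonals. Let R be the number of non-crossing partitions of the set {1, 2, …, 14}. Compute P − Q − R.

By the hook-length formula (or a Dyck-path bijection), SYT of shape 2×15 number C_15. So P = C_15 = 9694845.
The number of triangulations of a 16-gon is the Catalan number C_14 (index = sides − 2). So Q = C_14 = 2674440.
Non-crossing partitions of an n-element set are counted by C_n; here n = 14. So R = C_14 = 2674440.
P − Q − R = 9694845 − 2674440 − 2674440 = 4345965.

4345965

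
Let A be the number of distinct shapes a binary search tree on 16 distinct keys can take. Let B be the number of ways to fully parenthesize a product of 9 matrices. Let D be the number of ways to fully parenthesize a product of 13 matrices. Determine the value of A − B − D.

Binary trees (left/right distinguished) on n nodes are counted by C_n; here n = 16. So A = C_16 = 35357670.
Ways to associate a product of 9 factors correspond to binary trees on 9 leaves, so the count is C_8. So B = C_8 = 1430.
Parenthesizations of m factors correspond to full binary trees with m leaves, counted by C_{m−1}; m = 13 gives C_12. So D = C_12 = 208012.
A − B − D = 35357670 − 1430 − 208012 = 35148228.

35148228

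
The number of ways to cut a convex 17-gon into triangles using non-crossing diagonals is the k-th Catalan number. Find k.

15

The number of triangulations of a 17-gon is the Catalan number C_15 (index = sides − 2).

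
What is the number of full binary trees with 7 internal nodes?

The number of full binary trees on 7 internal nodes is the Catalan number C_7.
C_7 = 429.

429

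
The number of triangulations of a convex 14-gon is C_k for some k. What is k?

A convex 14-gon is triangulated into 12 triangles, and the number of such triangulations is the Catalan number C_{14−2} = C_12.

12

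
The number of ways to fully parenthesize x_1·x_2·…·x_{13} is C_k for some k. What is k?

12

Parenthesizations of m factors correspond to full binary trees with m leaves, counted by C_{m−1}; m = 13 gives C_12.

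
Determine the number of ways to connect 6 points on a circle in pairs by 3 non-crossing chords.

5

Pairing 6 circle points by 3 non-crossing chords gives C_3 matchings.
C_3 = 5.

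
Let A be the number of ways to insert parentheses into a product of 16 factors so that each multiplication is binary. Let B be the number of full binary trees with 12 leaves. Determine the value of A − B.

9636059

Ways to associate a product of 16 factors correspond to binary trees on 16 leaves, so the count is C_15. So A = C_15 = 9694845.
A full binary tree with L leaves has L−1 internal nodes and is counted by C_{L−1}; L = 12 gives C_11. So B = C_11 = 58786.
A − B = 9694845 − 58786 = 9636059.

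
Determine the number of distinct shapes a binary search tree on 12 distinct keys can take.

208012

Rooted binary trees with 12 nodes (each child slot possibly empty) number C_12.
C_12 = C(24,12)/13 = 2704156/13 = 208012.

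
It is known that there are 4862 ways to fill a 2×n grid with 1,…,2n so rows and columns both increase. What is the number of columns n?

9

Standard Young tableaux of shape 2×n are counted by C_n, and C_9 = 4862.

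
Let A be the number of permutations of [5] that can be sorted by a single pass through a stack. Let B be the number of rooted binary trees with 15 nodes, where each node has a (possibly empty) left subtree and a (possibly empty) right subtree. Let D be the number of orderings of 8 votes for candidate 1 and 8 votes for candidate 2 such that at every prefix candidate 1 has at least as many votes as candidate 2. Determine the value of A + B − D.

9693457

By Knuth's characterisation, the stack-sortable permutations of length 5 are the 231-avoiders, numbering C_5. So A = C_5 = 42.
There are C_n binary search tree shapes on n keys; with n = 15 that is C_15. So B = C_15 = 9694845.
Ballot sequences with n votes each where one side never trails are Dyck words, counted by C_n; here n = 8. So D = C_8 = 1430.
A + B − D = 42 + 9694845 − 1430 = 9693457.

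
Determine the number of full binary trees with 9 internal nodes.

4862

Full binary trees with n internal nodes are counted by C_n; here n = 9.
C_9 = C(18,9)/10 = 48620/10 = 4862.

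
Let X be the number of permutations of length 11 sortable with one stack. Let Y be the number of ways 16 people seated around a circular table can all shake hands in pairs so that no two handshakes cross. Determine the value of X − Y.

Stack-sortable permutations are exactly the 231-avoiding ones, counted by C_n; here n = 11. So X = C_11 = 58786.
Non-crossing handshake pairings of 2n people are counted by C_n; 16 people gives n = 8. So Y = C_8 = 1430.
X − Y = 58786 − 1430 = 57356.

57356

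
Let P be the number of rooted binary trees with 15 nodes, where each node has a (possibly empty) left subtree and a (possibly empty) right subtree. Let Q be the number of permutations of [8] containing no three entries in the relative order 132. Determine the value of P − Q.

9693415

Binary trees (left/right distinguished) on n nodes are counted by C_n; here n = 15. So P = C_15 = 9694845.
For any fixed pattern of length 3, the pattern-avoiding permutations of [8] number C_8. So Q = C_8 = 1430.
P − Q = 9694845 − 1430 = 9693415.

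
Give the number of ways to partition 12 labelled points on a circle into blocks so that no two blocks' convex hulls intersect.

208012

The non-crossing partitions of [12] form a lattice of size C_12.
C_12 = C(24,12)/13 = 2704156/13 = 208012.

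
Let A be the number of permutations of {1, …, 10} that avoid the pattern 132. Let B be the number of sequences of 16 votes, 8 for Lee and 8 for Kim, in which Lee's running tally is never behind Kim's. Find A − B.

For any fixed pattern of length 3, the pattern-avoiding permutations of [10] number C_10. So A = C_10 = 16796.
Reading a vote for the leader as '(' and for the other as ')' turns such a sequence into a balanced string of 8 pairs, so the count is C_8. So B = C_8 = 1430.
A − B = 16796 − 1430 = 15366.

15366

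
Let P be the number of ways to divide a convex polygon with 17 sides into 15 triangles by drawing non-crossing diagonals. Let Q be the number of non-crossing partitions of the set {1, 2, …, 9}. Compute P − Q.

A convex 17-gon is triangulated into 15 triangles, and the number of such triangulations is the Catalan number C_{17−2} = C_15. So P = C_15 = 9694845.
Non-crossing partitions of an n-element set are counted by C_n; here n = 9. So Q = C_9 = 4862.
P − Q = 9694845 − 4862 = 9689983.

9689983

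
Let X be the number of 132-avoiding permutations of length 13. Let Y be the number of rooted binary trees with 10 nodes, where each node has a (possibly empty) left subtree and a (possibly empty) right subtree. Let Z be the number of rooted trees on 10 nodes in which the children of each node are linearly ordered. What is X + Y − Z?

For any fixed pattern of length 3, the pattern-avoiding permutations of [13] number C_13. So X = C_13 = 742900.
Binary trees (left/right distinguished) on n nodes are counted by C_n; here n = 10. So Y = C_10 = 16796.
Rooted ordered (plane) trees on m nodes have m−1 edges and are counted by C_{m−1}; m = 10 gives C_9. So Z = C_9 = 4862.
X + Y − Z = 742900 + 16796 − 4862 = 754834.

754834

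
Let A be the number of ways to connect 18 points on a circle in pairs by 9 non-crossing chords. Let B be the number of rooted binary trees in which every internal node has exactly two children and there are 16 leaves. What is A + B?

Pairing 18 circle points by 9 non-crossing chords gives C_9 matchings. So A = C_9 = 4862.
A full binary tree with L leaves has L−1 internal nodes and is counted by C_{L−1}; L = 16 gives C_15. So B = C_15 = 9694845.
A + B = 4862 + 9694845 = 9699707.

9699707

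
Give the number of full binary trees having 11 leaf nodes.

16796

A full binary tree with L leaves has L−1 internal nodes and is counted by C_{L−1}; L = 11 gives C_10.
C_10 = C_9 · 2(2·9+1)/(9+2) = 4862 · 38/11 = 16796.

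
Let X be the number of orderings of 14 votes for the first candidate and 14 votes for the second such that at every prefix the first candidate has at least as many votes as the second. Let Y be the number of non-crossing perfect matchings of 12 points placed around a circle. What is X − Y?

Ballot sequences with n votes each where one side never trails are Dyck words, counted by C_n; here n = 14. So X = C_14 = 2674440.
Non-crossing perfect matchings of 2n points on a circle are counted by C_n; with 12 points, n = 6. So Y = C_6 = 132.
X − Y = 2674440 − 132 = 2674308.

2674308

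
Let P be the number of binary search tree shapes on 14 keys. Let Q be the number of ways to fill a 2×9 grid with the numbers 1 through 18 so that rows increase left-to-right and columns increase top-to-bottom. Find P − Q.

2669578

There are C_n binary search tree shapes on n keys; with n = 14 that is C_14. So P = C_14 = 2674440.
Standard Young tableaux of shape 2×n are counted by C_n; here n = 9. So Q = C_9 = 4862.
P − Q = 2674440 − 4862 = 2669578.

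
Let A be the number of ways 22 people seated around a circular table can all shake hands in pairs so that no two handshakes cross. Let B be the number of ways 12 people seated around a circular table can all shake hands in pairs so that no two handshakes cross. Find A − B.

58654

With 22 = 2·11 people, non-crossing handshake pairings are non-crossing perfect matchings on a circle, counted by C_11. So A = C_11 = 58786.
With 12 = 2·6 people, non-crossing handshake pairings are non-crossing perfect matchings on a circle, counted by C_6. So B = C_6 = 132.
A − B = 58786 − 132 = 58654.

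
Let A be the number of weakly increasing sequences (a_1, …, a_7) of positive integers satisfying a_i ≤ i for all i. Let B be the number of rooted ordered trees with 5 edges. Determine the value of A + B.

471

Such sub-staircase sequences of length n are counted by C_n; here n = 7. So A = C_7 = 429.
A rooted plane tree with 5 edges has 6 nodes, and the count is C_5. So B = C_5 = 42.
A + B = 429 + 42 = 471.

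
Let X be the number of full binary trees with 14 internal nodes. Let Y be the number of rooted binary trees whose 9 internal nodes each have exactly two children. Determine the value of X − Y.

2669578

Full binary trees with n internal nodes are counted by C_n; here n = 14. So X = C_14 = 2674440.
Full binary trees with n internal nodes are counted by C_n; here n = 9. So Y = C_9 = 4862.
X − Y = 2674440 − 4862 = 2669578.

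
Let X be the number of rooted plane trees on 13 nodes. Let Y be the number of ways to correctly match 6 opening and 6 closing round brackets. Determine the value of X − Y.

207880

A rooted plane tree on 13 nodes has 12 edges, and such trees are counted by C_12. So X = C_12 = 208012.
Balanced strings of n pairs of brackets are counted by C_n; here n = 6. So Y = C_6 = 132.
X − Y = 208012 − 132 = 207880.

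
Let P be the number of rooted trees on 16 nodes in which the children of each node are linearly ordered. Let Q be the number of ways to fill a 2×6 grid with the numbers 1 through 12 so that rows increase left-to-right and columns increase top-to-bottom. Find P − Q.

9694713

Rooted ordered (plane) trees on m nodes have m−1 edges and are counted by C_{m−1}; m = 16 gives C_15. So P = C_15 = 9694845.
By the hook-length formula (or a Dyck-path bijection), SYT of shape 2×6 number C_6. So Q = C_6 = 132.
P − Q = 9694845 − 132 = 9694713.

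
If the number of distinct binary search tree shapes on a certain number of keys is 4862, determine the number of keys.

9

Binary search tree shapes on n keys are counted by C_n. Since C_9 = 4862, the index is 9.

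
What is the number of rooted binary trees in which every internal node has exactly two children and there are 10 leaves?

4862

Full binary trees with 10 leaves have 10−1 = 9 internal nodes, so there are C_9 of them.
C_9 = C(18,9)/10 = 48620/10 = 4862.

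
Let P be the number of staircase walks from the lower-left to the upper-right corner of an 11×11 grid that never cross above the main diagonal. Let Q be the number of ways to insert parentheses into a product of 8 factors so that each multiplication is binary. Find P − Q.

Monotone paths in an n×n grid that stay weakly below the diagonal are counted by C_n; here n = 11. So P = C_11 = 58786.
Ways to associate a product of 8 factors correspond to binary trees on 8 leaves, so the count is C_7. So Q = C_7 = 429.
P − Q = 58786 − 429 = 58357.

58357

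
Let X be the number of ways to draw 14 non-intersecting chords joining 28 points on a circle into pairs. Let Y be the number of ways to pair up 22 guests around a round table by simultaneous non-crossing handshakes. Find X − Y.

Non-crossing perfect matchings of 2n points on a circle are counted by C_n; with 28 points, n = 14. So X = C_14 = 2674440.
Non-crossing handshake pairings of 2n people are counted by C_n; 22 people gives n = 11. So Y = C_11 = 58786.
X − Y = 2674440 − 58786 = 2615654.

2615654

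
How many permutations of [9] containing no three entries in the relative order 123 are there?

4862

Permutations of [n] avoiding any single length-3 pattern are counted by C_n; here n = 9.
C_9 = C(18,9)/10 = 48620/10 = 4862.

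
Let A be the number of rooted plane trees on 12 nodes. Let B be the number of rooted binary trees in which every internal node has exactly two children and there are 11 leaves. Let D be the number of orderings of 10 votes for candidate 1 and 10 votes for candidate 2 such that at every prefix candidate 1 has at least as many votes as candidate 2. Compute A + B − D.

A rooted plane tree on 12 nodes has 11 edges, and such trees are counted by C_11. So A = C_11 = 58786.
Full binary trees with 11 leaves have 11−1 = 10 internal nodes, so there are C_10 of them. So B = C_10 = 16796.
Ballot sequences with n votes each where one side never trails are Dyck words, counted by C_n; here n = 10. So D = C_10 = 16796.
A + B − D = 58786 + 16796 − 16796 = 58786.

58786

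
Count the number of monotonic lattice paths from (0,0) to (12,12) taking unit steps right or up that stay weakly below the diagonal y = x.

Monotone paths in an n×n grid that stay weakly below the diagonal are counted by C_n; here n = 12.
C_12 = 208012.

208012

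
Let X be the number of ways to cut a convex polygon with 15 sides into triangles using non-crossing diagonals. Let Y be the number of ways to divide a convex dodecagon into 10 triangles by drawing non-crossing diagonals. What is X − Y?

Triangulations of a convex m-gon are counted by C_{m−2}; with m = 15 this is C_13. So X = C_13 = 742900.
The number of triangulations of a 12-gon is the Catalan number C_10 (index = sides − 2). So Y = C_10 = 16796.
X − Y = 742900 − 16796 = 726104.

726104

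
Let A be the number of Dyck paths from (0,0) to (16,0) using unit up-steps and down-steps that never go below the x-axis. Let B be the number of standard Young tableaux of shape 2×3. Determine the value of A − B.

1425

A Dyck path with 8 up-steps and 8 down-steps has semilength 8, so there are C_8 of them. So A = C_8 = 1430.
Standard Young tableaux of shape 2×n are counted by C_n; here n = 3. So B = C_3 = 5.
A − B = 1430 − 5 = 1425.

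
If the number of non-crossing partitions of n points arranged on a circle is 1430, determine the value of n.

Non-crossing partitions of [n] are counted by C_n. The Catalan number equal to 1430 is C_8.

8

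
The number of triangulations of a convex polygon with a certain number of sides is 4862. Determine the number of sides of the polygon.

11

Triangulations of a convex m-gon are counted by C_{m−2}; 4862 = C_9.
So m − 2 = 9, giving m = 11 sides.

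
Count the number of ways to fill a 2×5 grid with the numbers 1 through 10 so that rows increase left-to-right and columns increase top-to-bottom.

Standard Young tableaux of shape 2×n are counted by C_n; here n = 5.
C_5 = C(10,5)/6 = 252/6 = 42.

42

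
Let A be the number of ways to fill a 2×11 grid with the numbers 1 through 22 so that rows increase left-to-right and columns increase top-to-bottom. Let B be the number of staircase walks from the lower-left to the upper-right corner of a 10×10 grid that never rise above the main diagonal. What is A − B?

Standard Young tableaux of shape 2×n are counted by C_n; here n = 11. So A = C_11 = 58786.
Sub-diagonal monotone paths from (0,0) to (10,10) biject with Dyck paths of semilength 10, giving C_10. So B = C_10 = 16796.
A − B = 58786 − 16796 = 41990.

41990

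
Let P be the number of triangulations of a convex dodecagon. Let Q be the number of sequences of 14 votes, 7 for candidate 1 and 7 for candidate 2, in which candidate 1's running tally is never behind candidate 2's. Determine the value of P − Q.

16367

A convex 12-gon is triangulated into 10 triangles, and the number of such triangulations is the Catalan number C_{12−2} = C_10. So P = C_10 = 16796.
Reading a vote for the leader as '(' and for the other as ')' turns such a sequence into a balanced string of 7 pairs, so the count is C_7. So Q = C_7 = 429.
P − Q = 16796 − 429 = 16367.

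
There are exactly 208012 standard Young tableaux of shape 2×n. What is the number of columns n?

Standard Young tableaux of shape 2×n are counted by C_n; 208012 = C_12.

12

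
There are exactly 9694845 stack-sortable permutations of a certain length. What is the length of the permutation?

Stack-sortable permutations of [n] are counted by C_n; 9694845 = C_15.

15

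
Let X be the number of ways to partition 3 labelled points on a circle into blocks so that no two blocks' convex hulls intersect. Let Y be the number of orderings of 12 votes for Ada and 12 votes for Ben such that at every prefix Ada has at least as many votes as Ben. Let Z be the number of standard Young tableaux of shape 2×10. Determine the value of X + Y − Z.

191221

Non-crossing partitions of an n-element set are counted by C_n; here n = 3. So X = C_3 = 5.
Reading a vote for the leader as '(' and for the other as ')' turns such a sequence into a balanced string of 12 pairs, so the count is C_12. So Y = C_12 = 208012.
Standard Young tableaux of shape 2×n are counted by C_n; here n = 10. So Z = C_10 = 16796.
X + Y − Z = 5 + 208012 − 16796 = 191221.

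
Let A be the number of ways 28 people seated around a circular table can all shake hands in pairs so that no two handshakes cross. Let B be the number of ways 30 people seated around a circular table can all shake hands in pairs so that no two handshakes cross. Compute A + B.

Non-crossing handshake pairings of 2n people are counted by C_n; 28 people gives n = 14. So A = C_14 = 2674440.
With 30 = 2·15 people, non-crossing handshake pairings are non-crossing perfect matchings on a circle, counted by C_15. So B = C_15 = 9694845.
A + B = 2674440 + 9694845 = 12369285.

12369285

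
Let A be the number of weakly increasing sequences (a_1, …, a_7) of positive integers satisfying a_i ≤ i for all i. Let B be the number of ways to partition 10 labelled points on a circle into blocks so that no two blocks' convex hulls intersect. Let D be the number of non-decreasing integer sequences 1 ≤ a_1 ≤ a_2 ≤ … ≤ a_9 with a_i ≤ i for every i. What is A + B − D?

Weakly increasing sequences with a_i ≤ i biject with Dyck paths of semilength 7, so there are C_7. So A = C_7 = 429.
The non-crossing partitions of [10] form a lattice of size C_10. So B = C_10 = 16796.
Such sub-staircase sequences of length n are counted by C_n; here n = 9. So D = C_9 = 4862.
A + B − D = 429 + 16796 − 4862 = 12363.

12363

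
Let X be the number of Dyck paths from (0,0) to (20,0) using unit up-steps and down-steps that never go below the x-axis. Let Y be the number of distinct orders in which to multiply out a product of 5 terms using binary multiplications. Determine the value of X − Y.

16782

Dyck paths of semilength n (length 2n) are counted by C_n; here n = 10. So X = C_10 = 16796.
Bracketing 5 factors into binary products is counted by C_{5−1} = C_4. So Y = C_4 = 14.
X − Y = 16796 − 14 = 16782.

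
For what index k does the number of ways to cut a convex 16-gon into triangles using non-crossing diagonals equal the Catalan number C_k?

A convex 16-gon is triangulated into 14 triangles, and the number of such triangulations is the Catalan number C_{16−2} = C_14.

14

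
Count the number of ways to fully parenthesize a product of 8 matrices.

Ways to associate a product of 8 factors correspond to binary trees on 8 leaves, so the count is C_7.
C_7 = C(14,7)/8 = 3432/8 = 429.

429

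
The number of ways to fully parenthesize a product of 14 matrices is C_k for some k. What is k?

13

Parenthesizations of m factors correspond to full binary trees with m leaves, counted by C_{m−1}; m = 14 gives C_13.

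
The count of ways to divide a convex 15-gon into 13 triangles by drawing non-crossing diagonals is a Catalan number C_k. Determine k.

A convex 15-gon is triangulated into 13 triangles, and the number of such triangulations is the Catalan number C_{15−2} = C_13.

13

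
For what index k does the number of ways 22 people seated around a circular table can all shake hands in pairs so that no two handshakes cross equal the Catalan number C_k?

11

Non-crossing handshake pairings of 2n people are counted by C_n; 22 people gives n = 11.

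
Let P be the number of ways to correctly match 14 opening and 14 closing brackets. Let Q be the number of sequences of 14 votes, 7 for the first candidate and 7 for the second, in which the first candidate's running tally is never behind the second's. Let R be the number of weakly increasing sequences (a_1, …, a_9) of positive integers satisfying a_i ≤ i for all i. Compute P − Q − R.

With 14 pairs the number of balanced bracket strings is the Catalan number C_14. So P = C_14 = 2674440.
Ballot sequences with n votes each where one side never trails are Dyck words, counted by C_n; here n = 7. So Q = C_7 = 429.
Such sub-staircase sequences of length n are counted by C_n; here n = 9. So R = C_9 = 4862.
P − Q − R = 2674440 − 429 − 4862 = 2669149.

2669149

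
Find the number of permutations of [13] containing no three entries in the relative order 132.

742900

Permutations of [n] avoiding any single length-3 pattern are counted by C_n; here n = 13.
C_13 = C_12 · 2(2·12+1)/(12+2) = 208012 · 50/14 = 742900.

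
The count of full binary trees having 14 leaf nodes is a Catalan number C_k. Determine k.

13

Full binary trees with 14 leaves have 14−1 = 13 internal nodes, so there are C_13 of them.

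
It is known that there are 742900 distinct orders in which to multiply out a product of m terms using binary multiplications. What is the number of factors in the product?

14

Parenthesizations of m factors are counted by C_{m−1}; 742900 = C_13.
So the index is 13, and the number of factors is 13 + 1 = 14.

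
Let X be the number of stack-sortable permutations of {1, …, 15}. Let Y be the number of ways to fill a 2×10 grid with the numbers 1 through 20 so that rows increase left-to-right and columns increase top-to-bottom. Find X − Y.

9678049

Stack-sortable permutations are exactly the 231-avoiding ones, counted by C_n; here n = 15. So X = C_15 = 9694845.
By the hook-length formula (or a Dyck-path bijection), SYT of shape 2×10 number C_10. So Y = C_10 = 16796.
X − Y = 9694845 − 16796 = 9678049.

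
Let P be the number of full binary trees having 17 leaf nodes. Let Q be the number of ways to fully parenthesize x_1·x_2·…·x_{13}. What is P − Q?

35149658

Full binary trees with 17 leaves have 17−1 = 16 internal nodes, so there are C_16 of them. So P = C_16 = 35357670.
Parenthesizations of m factors correspond to full binary trees with m leaves, counted by C_{m−1}; m = 13 gives C_12. So Q = C_12 = 208012.
P − Q = 35357670 − 208012 = 35149658.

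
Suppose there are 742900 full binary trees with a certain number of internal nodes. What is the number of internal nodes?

13

Full binary trees with n internal nodes are counted by C_n, and C_13 = 742900.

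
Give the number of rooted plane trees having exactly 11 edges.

58786

A rooted plane tree with 11 edges has 12 nodes, and the count is C_11.
C_11 = C(22,11)/12 = 705432/12 = 58786.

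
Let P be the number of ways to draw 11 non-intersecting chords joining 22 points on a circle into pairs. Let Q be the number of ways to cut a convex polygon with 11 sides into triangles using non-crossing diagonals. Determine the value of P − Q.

Pairing 22 circle points by 11 non-crossing chords gives C_11 matchings. So P = C_11 = 58786.
The number of triangulations of an 11-gon is the Catalan number C_9 (index = sides − 2). So Q = C_9 = 4862.
P − Q = 58786 − 4862 = 53924.

53924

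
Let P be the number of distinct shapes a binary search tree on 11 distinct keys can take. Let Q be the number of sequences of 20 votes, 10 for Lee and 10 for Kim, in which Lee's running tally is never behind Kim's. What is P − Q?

41990

Binary trees (left/right distinguished) on n nodes are counted by C_n; here n = 11. So P = C_11 = 58786.
Ballot sequences with n votes each where one side never trails are Dyck words, counted by C_n; here n = 10. So Q = C_10 = 16796.
P − Q = 58786 − 16796 = 41990.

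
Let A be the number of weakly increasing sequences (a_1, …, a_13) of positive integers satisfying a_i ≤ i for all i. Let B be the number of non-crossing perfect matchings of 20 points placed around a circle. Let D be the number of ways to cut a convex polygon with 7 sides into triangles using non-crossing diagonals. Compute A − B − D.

Weakly increasing sequences with a_i ≤ i biject with Dyck paths of semilength 13, so there are C_13. So A = C_13 = 742900.
Pairing 20 circle points by 10 non-crossing chords gives C_10 matchings. So B = C_10 = 16796.
A convex 7-gon is triangulated into 5 triangles, and the number of such triangulations is the Catalan number C_{7−2} = C_5. So D = C_5 = 42.
A − B − D = 742900 − 16796 − 42 = 726062.

726062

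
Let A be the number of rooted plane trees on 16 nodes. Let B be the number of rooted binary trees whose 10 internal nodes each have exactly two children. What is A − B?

9678049

A rooted plane tree on 16 nodes has 15 edges, and such trees are counted by C_15. So A = C_15 = 9694845.
Full binary trees with n internal nodes are counted by C_n; here n = 10. So B = C_10 = 16796.
A − B = 9694845 − 16796 = 9678049.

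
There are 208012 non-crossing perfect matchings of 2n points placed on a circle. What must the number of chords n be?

Non-crossing pairings of 2n points on a circle are counted by C_n. Since C_12 = 208012, the index is 12.

12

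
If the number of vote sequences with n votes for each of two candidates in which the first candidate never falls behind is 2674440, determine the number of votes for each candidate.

Such ballot sequences with n votes each are counted by C_n, and C_14 = 2674440.

14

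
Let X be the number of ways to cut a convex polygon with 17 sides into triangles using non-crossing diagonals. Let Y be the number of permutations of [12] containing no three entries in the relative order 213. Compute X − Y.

A convex 17-gon is triangulated into 15 triangles, and the number of such triangulations is the Catalan number C_{17−2} = C_15. So X = C_15 = 9694845.
For any fixed pattern of length 3, the pattern-avoiding permutations of [12] number C_12. So Y = C_12 = 208012.
X − Y = 9694845 − 208012 = 9486833.

9486833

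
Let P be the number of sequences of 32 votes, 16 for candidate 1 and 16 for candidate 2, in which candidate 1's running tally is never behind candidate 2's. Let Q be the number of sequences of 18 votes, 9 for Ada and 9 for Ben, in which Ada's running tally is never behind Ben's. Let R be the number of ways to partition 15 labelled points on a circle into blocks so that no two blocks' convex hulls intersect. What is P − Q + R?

45047653

Reading a vote for the leader as '(' and for the other as ')' turns such a sequence into a balanced string of 16 pairs, so the count is C_16. So P = C_16 = 35357670.
Reading a vote for the leader as '(' and for the other as ')' turns such a sequence into a balanced string of 9 pairs, so the count is C_9. So Q = C_9 = 4862.
Non-crossing partitions of an n-element set are counted by C_n; here n = 15. So R = C_15 = 9694845.
P − Q + R = 35357670 − 4862 + 9694845 = 45047653.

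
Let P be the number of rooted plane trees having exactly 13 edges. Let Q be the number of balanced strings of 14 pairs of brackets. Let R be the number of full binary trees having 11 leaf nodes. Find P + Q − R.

Rooted ordered trees with n edges are counted by C_n; here n = 13. So P = C_13 = 742900.
A balanced arrangement of 14 bracket pairs is a Dyck word of semilength 14, so the count is C_14. So Q = C_14 = 2674440.
Full binary trees with 11 leaves have 11−1 = 10 internal nodes, so there are C_10 of them. So R = C_10 = 16796.
P + Q − R = 742900 + 2674440 − 16796 = 3400544.

3400544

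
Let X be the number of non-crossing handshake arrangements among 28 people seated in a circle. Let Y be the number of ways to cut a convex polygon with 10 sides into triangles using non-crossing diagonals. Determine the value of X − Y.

With 28 = 2·14 people, non-crossing handshake pairings are non-crossing perfect matchings on a circle, counted by C_14. So X = C_14 = 2674440.
The number of triangulations of a 10-gon is the Catalan number C_8 (index = sides − 2). So Y = C_8 = 1430.
X − Y = 2674440 − 1430 = 2673010.

2673010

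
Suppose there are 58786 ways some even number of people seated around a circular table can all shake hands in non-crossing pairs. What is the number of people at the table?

Non-crossing handshake pairings of 2n people are counted by C_n; 58786 = C_11.
So n = 11, and there are 2n = 22 people.

22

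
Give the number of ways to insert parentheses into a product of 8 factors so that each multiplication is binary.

Ways to associate a product of 8 factors correspond to binary trees on 8 leaves, so the count is C_7.
C_7 = C(14,7)/8 = 3432/8 = 429.

429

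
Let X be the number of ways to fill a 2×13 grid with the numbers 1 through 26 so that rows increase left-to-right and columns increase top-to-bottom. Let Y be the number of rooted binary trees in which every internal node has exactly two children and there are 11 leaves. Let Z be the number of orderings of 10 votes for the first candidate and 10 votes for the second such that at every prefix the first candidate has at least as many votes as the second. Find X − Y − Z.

By the hook-length formula (or a Dyck-path bijection), SYT of shape 2×13 number C_13. So X = C_13 = 742900.
Full binary trees with 11 leaves have 11−1 = 10 internal nodes, so there are C_10 of them. So Y = C_10 = 16796.
Reading a vote for the leader as '(' and for the other as ')' turns such a sequence into a balanced string of 10 pairs, so the count is C_10. So Z = C_10 = 16796.
X − Y − Z = 742900 − 16796 − 16796 = 709308.

709308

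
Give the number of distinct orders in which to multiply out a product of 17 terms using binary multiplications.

Ways to associate a product of 17 factors correspond to binary trees on 17 leaves, so the count is C_16.
C_16 = 35357670.

35357670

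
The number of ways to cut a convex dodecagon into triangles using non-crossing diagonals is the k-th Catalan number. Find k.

10

The number of triangulations of a 12-gon is the Catalan number C_10 (index = sides − 2).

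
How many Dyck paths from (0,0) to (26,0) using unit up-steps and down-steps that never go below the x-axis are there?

A Dyck path with 13 up-steps and 13 down-steps has semilength 13, so there are C_13 of them.
C_13 = C(26,13)/14 = 10400600/14 = 742900.

742900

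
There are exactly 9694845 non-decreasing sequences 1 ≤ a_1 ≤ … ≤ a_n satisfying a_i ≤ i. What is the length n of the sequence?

15

Such sub-staircase sequences of length n are counted by C_n; 9694845 = C_15.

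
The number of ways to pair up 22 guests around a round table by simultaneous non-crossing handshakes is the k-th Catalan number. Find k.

11

With 22 = 2·11 people, non-crossing handshake pairings are non-crossing perfect matchings on a circle, counted by C_11.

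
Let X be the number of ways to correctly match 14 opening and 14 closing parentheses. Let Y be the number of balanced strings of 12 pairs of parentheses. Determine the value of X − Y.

2466428

With 14 pairs the number of balanced bracket strings is the Catalan number C_14. So X = C_14 = 2674440.
Balanced strings of n pairs of brackets are counted by C_n; here n = 12. So Y = C_12 = 208012.
X − Y = 2674440 − 208012 = 2466428.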